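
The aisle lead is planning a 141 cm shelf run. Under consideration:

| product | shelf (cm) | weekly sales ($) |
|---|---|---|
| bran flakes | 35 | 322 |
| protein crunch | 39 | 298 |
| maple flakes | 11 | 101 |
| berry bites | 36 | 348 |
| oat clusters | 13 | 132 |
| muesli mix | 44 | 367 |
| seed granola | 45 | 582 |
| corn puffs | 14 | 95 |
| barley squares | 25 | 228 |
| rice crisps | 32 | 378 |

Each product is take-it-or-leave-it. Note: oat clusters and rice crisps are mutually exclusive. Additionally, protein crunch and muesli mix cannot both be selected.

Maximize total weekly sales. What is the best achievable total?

1536

Taking berry bites + seed granola + barley squares + rice crisps: 138 cm used, 1536 in weekly sales.
Nothing else feasible within 141 cm beats 1536.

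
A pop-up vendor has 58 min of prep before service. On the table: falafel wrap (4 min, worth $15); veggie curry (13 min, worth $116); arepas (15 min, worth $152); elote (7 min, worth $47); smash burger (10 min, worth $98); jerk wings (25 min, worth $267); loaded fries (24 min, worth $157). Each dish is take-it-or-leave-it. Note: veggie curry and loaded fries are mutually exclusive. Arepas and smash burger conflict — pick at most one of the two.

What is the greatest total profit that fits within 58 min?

550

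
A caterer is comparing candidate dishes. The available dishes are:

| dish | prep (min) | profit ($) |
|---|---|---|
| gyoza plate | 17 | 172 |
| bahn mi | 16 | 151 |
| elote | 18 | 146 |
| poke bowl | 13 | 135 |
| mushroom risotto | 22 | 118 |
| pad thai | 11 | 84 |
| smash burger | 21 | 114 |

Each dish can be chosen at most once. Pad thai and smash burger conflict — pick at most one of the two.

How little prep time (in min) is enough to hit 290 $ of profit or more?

30

Need the lightest bundle worth ≥ 290.
gyoza plate + poke bowl reaches 307 using 30 min.
Any bundle with less than 30 min falls short of 290.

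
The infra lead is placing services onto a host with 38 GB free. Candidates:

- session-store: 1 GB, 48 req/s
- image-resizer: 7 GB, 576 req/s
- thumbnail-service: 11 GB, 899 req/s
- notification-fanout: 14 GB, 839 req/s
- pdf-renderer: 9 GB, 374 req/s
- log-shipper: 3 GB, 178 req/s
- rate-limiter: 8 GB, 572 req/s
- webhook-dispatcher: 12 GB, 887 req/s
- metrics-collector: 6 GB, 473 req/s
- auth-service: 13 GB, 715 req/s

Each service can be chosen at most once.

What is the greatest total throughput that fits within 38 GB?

2934

Taking the top-ratio services first gives session-store + image-resizer + thumbnail-service + webhook-dispatcher + metrics-collector for 2883 (37 GB).
The 7 GB tied up in session-store and metrics-collector is better spent on rate-limiter — total rises to 2934 (38 GB).
Next best is session-store + image-resizer + thumbnail-service + webhook-dispatcher + metrics-collector at 2883 (37 GB) — short by 51.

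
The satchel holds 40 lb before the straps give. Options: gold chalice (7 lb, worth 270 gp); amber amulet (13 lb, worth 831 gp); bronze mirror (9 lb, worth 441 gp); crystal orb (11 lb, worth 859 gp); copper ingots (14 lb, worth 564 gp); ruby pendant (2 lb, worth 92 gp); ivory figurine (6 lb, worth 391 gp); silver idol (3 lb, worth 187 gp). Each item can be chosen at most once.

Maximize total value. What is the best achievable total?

2538

Ranking by ratio (value/lb): crystal orb 78.09, ivory figurine 65.17, amber amulet 63.92, silver idol 62.33.
Filling by ratio: amber amulet + crystal orb + ruby pendant + ivory figurine + silver idol for 2360, with 5 lb left unused.
Replace ruby pendant with gold chalice: the trade gains 178 net, giving 2538 at 40 lb.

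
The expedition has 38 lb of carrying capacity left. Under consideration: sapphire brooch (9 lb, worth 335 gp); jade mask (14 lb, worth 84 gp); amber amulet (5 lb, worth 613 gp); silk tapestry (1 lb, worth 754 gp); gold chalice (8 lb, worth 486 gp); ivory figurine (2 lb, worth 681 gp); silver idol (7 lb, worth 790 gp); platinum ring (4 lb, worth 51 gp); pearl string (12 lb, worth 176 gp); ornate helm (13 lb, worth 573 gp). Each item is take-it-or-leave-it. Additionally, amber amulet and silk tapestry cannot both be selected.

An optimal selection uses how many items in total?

Optimal total is 3335.
silk tapestry + gold chalice + ivory figurine + silver idol + platinum ring + ornate helm hits 3335 at 35 lb.
Any selection reaching 3335 contains exactly 6 items.

6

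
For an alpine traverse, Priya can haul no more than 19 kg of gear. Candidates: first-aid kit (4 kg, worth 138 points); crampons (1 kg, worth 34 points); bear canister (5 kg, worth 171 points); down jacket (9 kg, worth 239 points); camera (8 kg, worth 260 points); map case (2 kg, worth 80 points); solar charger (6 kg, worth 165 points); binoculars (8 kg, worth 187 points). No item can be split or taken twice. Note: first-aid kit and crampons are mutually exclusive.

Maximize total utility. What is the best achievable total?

649

First-aid kit + bear canister + camera + map case uses 19 of the 19 kg and totals 649.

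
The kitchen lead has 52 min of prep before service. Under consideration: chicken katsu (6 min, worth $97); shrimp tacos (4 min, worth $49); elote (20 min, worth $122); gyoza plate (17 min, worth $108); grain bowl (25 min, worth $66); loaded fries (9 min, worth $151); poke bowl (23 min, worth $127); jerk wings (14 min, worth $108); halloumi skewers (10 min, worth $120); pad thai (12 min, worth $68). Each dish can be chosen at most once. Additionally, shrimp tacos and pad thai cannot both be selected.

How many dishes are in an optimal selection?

Optimal total is 544.
chicken katsu + shrimp tacos + loaded fries + poke bowl + halloumi skewers hits 544 at 52 min.
Any selection reaching 544 contains exactly 5 dishes.

5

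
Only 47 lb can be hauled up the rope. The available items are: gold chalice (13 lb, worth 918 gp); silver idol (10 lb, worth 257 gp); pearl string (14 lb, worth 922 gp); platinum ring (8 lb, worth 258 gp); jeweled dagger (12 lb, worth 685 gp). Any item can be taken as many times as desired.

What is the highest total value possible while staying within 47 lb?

3012

Best packing: 3×gold chalice + platinum ring — 47 lb, 3012 total.
Every other selection either busts 47 lb or fails to beat 3012.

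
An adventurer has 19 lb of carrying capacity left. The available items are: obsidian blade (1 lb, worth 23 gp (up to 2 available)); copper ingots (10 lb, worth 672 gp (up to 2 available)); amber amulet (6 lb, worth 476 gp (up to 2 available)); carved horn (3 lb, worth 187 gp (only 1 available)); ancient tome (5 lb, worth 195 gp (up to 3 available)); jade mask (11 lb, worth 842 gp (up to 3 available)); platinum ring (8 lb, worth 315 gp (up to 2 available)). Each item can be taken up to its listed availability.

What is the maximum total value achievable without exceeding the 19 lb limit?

Filling by ratio: 2×obsidian blade + 2×amber amulet + carved horn for 1185, with 2 lb left unused.
The 9 lb tied up in amber amulet and carved horn is better spent on jade mask — total rises to 1364 (19 lb).
No other feasible combination exceeds 1364.

1364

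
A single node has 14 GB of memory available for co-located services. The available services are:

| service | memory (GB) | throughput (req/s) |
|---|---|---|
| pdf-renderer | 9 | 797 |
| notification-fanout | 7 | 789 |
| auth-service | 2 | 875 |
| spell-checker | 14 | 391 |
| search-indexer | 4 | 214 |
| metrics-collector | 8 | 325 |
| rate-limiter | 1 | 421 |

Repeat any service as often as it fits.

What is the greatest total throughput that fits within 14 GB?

Best packing: 7×auth-service — 14 GB, 6125 total.
That's the maximum — no swap from here does better than 6125.

6125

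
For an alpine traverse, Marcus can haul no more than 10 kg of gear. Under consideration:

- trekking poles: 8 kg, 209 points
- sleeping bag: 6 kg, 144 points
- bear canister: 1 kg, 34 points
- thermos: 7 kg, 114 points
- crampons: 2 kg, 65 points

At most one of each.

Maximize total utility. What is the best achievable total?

274

The ratio heuristic lands on sleeping bag + bear canister + crampons (243) but leaves 1 kg idle.
Replace sleeping bag and bear canister with trekking poles: the trade gains 31 net, giving 274 at 10 kg.
An exhaustive check of the 32 subsets confirms 274.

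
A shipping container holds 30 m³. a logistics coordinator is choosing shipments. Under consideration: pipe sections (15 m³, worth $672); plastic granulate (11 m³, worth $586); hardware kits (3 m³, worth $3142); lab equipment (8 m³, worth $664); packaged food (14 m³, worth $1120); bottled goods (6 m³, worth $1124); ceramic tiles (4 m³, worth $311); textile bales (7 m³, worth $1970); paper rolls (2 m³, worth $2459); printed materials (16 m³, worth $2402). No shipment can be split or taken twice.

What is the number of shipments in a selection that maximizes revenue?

Optimal total is 9973.
hardware kits + textile bales + paper rolls + printed materials hits 9973 at 28 m³.
Any selection reaching 9973 contains exactly 4 shipments.

4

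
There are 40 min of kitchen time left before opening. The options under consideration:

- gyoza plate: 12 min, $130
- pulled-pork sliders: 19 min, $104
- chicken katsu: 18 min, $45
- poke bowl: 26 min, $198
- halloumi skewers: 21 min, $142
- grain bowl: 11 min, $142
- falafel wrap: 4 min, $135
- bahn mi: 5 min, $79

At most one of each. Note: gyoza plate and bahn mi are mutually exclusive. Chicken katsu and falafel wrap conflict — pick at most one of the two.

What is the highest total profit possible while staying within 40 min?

460

Ranking by ratio (profit/min): falafel wrap 33.75, bahn mi 15.80, grain bowl 12.91, gyoza plate 10.83.
Taking pulled-pork sliders + grain bowl + falafel wrap + bahn mi: 39 min used, 460 in profit.
Runner-up halloumi skewers + grain bowl + falafel wrap tops out at 419.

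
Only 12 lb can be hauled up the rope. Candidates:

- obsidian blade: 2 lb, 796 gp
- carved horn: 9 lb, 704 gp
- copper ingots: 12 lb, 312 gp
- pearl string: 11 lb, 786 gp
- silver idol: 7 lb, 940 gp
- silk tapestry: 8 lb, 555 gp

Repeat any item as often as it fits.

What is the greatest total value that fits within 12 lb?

4776

Taking 6×obsidian blade: 12 lb used, 4776 in value.
Every other selection either busts 12 lb or fails to beat 4776.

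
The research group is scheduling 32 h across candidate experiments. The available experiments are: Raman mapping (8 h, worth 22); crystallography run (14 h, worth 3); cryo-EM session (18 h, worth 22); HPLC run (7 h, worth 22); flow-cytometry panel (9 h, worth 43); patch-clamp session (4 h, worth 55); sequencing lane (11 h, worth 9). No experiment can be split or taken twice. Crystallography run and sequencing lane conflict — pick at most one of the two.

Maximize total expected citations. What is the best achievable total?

By expected citations per h: patch-clamp session 13.75, flow-cytometry panel 4.78, HPLC run 3.14 lead.
Taking Raman mapping + HPLC run + flow-cytometry panel + patch-clamp session: 28 h used, 142 in expected citations.

142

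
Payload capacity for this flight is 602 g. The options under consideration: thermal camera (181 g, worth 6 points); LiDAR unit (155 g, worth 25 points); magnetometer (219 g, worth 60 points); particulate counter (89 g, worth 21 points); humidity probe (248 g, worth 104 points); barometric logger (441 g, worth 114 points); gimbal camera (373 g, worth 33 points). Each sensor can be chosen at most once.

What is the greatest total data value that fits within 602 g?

185

Best packing: magnetometer + particulate counter + humidity probe — 556 g, 185 total.
Every other selection either busts 602 g or fails to beat 185.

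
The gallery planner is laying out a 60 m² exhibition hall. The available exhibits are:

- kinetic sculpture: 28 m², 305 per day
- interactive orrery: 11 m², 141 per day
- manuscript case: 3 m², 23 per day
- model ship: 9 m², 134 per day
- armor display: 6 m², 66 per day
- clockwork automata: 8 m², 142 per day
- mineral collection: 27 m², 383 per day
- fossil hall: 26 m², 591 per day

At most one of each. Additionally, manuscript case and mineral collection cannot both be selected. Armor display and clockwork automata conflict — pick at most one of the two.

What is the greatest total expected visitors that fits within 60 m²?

Density check — fossil hall 22.73, clockwork automata 17.75, model ship 14.89, mineral collection 14.19 are the best per m².
Best packing: armor display + mineral collection + fossil hall — 59 m², 1040 total.
The closest alternative, interactive orrery + manuscript case + model ship + clockwork automata + fossil hall, reaches only 1031.

1040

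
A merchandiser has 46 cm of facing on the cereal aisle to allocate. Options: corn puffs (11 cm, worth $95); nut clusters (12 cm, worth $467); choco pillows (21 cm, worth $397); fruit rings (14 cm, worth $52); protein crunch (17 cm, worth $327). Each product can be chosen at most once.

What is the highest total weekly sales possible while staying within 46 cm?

The ratio heuristic lands on corn puffs + nut clusters + protein crunch (889) but leaves 6 cm idle.
Dropping protein crunch frees 17 cm; slotting in choco pillows (21 cm) lifts the total to 959 at 44 cm.
No other feasible combination exceeds 959.

959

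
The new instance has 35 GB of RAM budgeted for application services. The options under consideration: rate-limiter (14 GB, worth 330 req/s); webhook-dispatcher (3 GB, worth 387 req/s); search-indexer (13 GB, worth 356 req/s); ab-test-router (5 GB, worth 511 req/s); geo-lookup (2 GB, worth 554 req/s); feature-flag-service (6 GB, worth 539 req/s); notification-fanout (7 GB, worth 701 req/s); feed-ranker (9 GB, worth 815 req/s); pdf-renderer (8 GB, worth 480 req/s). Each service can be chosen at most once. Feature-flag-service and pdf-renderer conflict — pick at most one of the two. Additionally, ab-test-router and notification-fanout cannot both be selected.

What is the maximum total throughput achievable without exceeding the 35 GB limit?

Webhook-dispatcher + geo-lookup + feature-flag-service + notification-fanout + feed-ranker uses 27 of the 35 GB and totals 2996.

2996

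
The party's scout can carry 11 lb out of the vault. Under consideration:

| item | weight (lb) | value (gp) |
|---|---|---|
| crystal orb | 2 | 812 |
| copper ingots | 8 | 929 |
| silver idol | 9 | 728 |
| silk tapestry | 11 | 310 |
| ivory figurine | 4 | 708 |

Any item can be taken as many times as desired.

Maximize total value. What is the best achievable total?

4060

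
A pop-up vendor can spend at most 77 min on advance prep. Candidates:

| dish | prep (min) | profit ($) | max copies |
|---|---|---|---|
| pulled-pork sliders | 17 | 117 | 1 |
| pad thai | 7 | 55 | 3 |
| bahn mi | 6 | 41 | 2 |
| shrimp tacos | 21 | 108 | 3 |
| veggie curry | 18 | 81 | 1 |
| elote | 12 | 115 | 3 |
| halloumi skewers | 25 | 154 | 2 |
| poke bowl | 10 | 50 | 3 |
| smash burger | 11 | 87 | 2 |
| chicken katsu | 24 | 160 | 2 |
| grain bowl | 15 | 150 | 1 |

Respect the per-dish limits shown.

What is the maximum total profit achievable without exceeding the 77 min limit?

Ranking by ratio (profit/min): grain bowl 10.00, elote 9.58, smash burger 7.91, pad thai 7.86.
Greedy by ratio would take 3×elote + 2×smash burger + grain bowl: 73 min used, total 669.
The 11 min tied up in smash burger is better spent on 2×pad thai — total rises to 692 (76 min).
No other feasible combination exceeds 692.

692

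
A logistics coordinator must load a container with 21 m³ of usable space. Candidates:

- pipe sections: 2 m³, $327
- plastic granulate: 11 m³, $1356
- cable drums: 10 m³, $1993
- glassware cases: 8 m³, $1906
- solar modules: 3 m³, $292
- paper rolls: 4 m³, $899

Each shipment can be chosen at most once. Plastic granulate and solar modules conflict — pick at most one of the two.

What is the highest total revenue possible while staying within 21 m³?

Ranking by ratio (revenue/m³): glassware cases 238.25, paper rolls 224.75, cable drums 199.30.
The ratio heuristic lands on pipe sections + glassware cases + solar modules + paper rolls (3424) but leaves 4 m³ idle.
Replace solar modules and paper rolls with cable drums: the trade gains 802 net, giving 4226 at 20 m³.
Runner-up cable drums + glassware cases + solar modules tops out at 4191.

4226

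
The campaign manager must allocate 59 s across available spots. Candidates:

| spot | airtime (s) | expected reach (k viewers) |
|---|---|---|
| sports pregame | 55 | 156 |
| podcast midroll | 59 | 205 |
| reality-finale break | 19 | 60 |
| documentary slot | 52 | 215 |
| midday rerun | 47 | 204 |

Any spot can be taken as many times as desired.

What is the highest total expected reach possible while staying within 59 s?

Density check — midday rerun 4.34, documentary slot 4.13, podcast midroll 3.47, reality-finale break 3.16 are the best per s.
A density-first pass picks midday rerun — 204 at 47 s.
Dropping midday rerun frees 47 s; slotting in documentary slot (52 s) lifts the total to 215 at 52 s.
Every other selection either busts 59 s or fails to beat 215.

215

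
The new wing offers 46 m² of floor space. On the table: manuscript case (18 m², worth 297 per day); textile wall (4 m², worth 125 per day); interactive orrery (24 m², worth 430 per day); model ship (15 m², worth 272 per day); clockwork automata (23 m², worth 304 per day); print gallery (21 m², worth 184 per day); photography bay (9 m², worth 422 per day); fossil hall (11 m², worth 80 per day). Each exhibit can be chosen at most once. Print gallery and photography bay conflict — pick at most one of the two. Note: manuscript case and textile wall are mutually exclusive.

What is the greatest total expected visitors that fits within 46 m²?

Manuscript case + model ship + photography bay uses 42 of the 46 m² and totals 991.
Next best is textile wall + interactive orrery + photography bay at 977 (37 m²) — short by 14.

991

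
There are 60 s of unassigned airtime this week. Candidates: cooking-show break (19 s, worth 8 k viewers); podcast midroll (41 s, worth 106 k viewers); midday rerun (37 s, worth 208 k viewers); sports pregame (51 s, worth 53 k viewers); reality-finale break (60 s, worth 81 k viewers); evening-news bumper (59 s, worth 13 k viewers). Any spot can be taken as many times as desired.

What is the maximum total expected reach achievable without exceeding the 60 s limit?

Best packing: cooking-show break + midday rerun — 56 s, 216 total.

216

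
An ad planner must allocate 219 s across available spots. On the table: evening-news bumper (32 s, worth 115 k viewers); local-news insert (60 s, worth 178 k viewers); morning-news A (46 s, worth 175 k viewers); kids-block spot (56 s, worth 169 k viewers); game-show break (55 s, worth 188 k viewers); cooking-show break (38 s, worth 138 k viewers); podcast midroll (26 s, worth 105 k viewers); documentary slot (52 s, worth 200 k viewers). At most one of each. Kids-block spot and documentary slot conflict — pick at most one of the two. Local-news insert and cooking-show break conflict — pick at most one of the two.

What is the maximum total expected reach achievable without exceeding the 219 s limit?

806

A density-first pass picks evening-news bumper + morning-news A + cooking-show break + podcast midroll + documentary slot — 733 at 194 s.
Dropping evening-news bumper frees 32 s; slotting in game-show break (55 s) lifts the total to 806 at 217 s.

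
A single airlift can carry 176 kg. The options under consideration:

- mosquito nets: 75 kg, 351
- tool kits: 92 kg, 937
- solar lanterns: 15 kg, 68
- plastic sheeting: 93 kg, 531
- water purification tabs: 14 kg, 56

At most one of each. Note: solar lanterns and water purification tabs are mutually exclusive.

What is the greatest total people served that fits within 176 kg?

1288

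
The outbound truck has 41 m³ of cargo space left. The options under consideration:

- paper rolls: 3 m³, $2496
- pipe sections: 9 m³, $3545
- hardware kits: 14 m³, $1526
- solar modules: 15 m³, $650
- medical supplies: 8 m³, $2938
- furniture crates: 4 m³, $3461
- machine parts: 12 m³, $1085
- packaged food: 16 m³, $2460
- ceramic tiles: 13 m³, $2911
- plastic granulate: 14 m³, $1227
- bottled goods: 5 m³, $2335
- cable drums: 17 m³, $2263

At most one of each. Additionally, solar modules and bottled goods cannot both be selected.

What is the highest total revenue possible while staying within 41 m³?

15860

Density check — furniture crates 865.25, paper rolls 832.00, bottled goods 467.00, pipe sections 393.89 are the best per m³.
Best packing: paper rolls + pipe sections + medical supplies + furniture crates + machine parts + bottled goods — 41 m³, 15860 total.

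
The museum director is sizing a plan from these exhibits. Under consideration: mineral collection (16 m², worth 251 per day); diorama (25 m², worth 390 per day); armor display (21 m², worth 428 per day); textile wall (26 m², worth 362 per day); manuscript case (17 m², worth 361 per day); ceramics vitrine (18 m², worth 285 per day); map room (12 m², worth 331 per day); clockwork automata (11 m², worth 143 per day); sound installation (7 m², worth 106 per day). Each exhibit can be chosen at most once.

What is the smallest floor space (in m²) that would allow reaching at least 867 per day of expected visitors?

44

Look for the lowest-floor combination reaching 867.
armor display + map room + clockwork automata reaches 902 using 44 m².
Below 44 m² the best achievable stays under 867.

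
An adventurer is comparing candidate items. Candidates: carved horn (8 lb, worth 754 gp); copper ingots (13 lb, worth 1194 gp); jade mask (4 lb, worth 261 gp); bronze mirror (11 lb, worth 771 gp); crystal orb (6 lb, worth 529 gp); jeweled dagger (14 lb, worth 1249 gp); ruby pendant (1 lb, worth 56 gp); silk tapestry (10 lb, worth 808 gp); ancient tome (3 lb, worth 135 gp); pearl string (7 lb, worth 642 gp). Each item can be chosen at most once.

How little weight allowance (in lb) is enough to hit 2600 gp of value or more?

Minimise lb subject to total value ≥ 2600.
carved horn + jeweled dagger + pearl string reaches 2645 using 29 lb.
No combination under 29 lb hits 2600.

29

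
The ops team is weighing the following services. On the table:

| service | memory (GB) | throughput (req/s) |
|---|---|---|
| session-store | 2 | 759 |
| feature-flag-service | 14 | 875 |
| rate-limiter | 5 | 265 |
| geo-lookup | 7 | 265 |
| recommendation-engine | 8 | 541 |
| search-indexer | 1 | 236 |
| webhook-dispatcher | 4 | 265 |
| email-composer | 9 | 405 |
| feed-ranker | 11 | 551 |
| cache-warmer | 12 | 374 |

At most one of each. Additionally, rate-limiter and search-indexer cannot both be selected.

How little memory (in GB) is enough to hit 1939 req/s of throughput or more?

Need the lightest bundle worth ≥ 1939.
session-store + recommendation-engine + search-indexer + email-composer reaches 1941 using 20 GB.
No combination under 20 GB hits 1939.

20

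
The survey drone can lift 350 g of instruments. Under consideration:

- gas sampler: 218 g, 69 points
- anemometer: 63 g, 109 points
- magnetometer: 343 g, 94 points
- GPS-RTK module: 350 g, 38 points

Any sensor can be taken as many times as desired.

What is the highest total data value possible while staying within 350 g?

545

By data value per g: anemometer 1.73, gas sampler 0.32, magnetometer 0.27 lead.
The ratio ordering already packs tightly: 5×anemometer, 315 g, 545.
Every other selection either busts 350 g or fails to beat 545.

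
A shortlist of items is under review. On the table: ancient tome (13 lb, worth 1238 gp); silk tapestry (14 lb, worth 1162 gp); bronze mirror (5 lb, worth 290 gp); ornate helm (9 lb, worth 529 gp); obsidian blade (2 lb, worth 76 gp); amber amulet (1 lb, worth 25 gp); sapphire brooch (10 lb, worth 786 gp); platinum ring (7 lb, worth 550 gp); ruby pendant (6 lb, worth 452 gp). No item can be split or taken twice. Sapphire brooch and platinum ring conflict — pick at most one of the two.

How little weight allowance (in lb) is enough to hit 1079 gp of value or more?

13

Need the lightest bundle worth ≥ 1079.
ancient tome: 1238 value at 13 lb.
Any bundle with less than 13 lb falls short of 1079.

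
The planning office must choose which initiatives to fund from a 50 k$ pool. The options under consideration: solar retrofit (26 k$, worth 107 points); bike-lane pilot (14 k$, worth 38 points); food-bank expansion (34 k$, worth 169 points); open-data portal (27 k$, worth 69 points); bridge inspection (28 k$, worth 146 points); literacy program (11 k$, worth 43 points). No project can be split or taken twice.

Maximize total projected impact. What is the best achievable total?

212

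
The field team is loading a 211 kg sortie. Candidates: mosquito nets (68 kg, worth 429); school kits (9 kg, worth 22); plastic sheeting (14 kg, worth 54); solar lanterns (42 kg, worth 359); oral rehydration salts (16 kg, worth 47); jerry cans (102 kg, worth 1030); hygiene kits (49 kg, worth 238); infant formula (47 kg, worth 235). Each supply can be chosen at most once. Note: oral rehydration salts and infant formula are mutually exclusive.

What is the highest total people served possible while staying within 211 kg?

1681

The ratio heuristic lands on plastic sheeting + solar lanterns + jerry cans + infant formula (1678) but leaves 6 kg idle.
Dropping infant formula frees 47 kg; slotting in hygiene kits (49 kg) lifts the total to 1681 at 207 kg.
That's the maximum — no feasible swap from here does better than 1681.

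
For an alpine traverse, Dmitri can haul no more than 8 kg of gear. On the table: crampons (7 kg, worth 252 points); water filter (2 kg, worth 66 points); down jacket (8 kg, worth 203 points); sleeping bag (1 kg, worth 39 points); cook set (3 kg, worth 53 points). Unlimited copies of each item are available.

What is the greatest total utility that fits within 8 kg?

Best packing: 8×sleeping bag — 8 kg, 312 total.
Every other selection either busts 8 kg or fails to beat 312.

312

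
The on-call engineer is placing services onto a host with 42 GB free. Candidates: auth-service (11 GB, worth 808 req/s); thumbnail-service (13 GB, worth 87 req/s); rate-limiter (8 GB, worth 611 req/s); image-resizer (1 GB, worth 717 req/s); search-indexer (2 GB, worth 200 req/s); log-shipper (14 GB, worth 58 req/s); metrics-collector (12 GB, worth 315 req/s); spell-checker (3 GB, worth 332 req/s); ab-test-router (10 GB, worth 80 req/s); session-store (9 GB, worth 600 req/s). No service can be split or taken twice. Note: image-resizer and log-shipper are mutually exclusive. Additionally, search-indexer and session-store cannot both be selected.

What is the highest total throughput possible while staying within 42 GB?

3148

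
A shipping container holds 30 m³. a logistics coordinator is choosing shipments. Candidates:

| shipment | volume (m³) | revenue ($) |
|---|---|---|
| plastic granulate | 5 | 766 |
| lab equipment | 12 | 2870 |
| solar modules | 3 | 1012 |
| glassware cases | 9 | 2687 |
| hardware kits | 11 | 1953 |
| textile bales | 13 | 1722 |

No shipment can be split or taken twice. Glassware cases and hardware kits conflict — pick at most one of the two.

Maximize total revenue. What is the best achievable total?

7335

Taking plastic granulate + lab equipment + solar modules + glassware cases: 29 m³ used, 7335 in revenue.
Runner-up lab equipment + solar modules + glassware cases tops out at 6569.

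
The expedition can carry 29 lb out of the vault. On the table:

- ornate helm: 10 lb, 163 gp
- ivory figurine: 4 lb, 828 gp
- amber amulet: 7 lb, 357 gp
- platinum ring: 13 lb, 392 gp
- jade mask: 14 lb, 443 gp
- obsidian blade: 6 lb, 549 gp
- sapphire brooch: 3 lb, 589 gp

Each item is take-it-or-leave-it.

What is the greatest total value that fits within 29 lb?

2409

Filling by ratio: ivory figurine + amber amulet + obsidian blade + sapphire brooch for 2323, with 9 lb left unused.
Dropping amber amulet frees 7 lb; slotting in jade mask (14 lb) lifts the total to 2409 at 27 lb.
Nothing else within 29 lb beats 2409.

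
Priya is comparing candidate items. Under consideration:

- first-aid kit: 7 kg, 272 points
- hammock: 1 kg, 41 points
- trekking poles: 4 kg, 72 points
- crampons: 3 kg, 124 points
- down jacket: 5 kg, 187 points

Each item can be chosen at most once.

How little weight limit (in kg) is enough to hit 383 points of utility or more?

10

Minimise kg subject to total utility ≥ 383.
Taking first-aid kit + crampons gives 396 (≥ 383) for 10 kg.
Below 10 kg the best achievable stays under 383.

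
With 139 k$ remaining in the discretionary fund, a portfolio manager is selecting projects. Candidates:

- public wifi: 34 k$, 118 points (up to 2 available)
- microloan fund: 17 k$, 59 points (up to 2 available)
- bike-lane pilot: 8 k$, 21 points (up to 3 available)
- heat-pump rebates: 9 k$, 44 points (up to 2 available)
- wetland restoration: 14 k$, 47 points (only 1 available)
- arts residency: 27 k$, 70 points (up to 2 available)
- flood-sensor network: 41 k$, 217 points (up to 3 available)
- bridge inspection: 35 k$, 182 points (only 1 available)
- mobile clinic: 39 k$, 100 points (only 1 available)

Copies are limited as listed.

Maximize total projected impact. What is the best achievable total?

704

Filling by ratio: heat-pump rebates + 3×flood-sensor network for 695, with 7 k$ left unused.
Dropping flood-sensor network frees 41 k$; slotting in heat-pump rebates + bridge inspection (44 k$) lifts the total to 704 at 135 k$.
No other feasible combination exceeds 704.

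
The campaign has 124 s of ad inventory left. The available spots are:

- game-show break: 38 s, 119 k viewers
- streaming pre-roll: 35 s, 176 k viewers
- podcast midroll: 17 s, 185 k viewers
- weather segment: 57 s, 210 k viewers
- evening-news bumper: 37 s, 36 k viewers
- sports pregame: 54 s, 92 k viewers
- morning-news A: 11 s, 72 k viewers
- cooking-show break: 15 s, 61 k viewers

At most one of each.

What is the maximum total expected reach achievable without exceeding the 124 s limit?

643

Greedy by ratio would take game-show break + streaming pre-roll + podcast midroll + morning-news A + cooking-show break: 116 s used, total 613.
Dropping game-show break and cooking-show break frees 53 s; slotting in weather segment (57 s) lifts the total to 643 at 120 s.
The closest alternative, streaming pre-roll + podcast midroll + weather segment + cooking-show break, reaches only 632.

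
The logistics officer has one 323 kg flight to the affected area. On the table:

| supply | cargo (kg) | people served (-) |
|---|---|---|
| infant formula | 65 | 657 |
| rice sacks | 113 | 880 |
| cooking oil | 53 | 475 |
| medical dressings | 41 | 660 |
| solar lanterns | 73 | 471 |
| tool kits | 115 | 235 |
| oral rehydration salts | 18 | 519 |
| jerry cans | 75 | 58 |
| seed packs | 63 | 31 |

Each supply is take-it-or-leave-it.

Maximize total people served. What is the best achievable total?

By people served per kg: oral rehydration salts 28.83, medical dressings 16.10, infant formula 10.11, cooking oil 8.96 lead.
Taking infant formula + rice sacks + cooking oil + medical dressings + oral rehydration salts: 290 kg used, 3191 in people served.
The closest alternative, infant formula + rice sacks + medical dressings + solar lanterns + oral rehydration salts, reaches only 3187.

3191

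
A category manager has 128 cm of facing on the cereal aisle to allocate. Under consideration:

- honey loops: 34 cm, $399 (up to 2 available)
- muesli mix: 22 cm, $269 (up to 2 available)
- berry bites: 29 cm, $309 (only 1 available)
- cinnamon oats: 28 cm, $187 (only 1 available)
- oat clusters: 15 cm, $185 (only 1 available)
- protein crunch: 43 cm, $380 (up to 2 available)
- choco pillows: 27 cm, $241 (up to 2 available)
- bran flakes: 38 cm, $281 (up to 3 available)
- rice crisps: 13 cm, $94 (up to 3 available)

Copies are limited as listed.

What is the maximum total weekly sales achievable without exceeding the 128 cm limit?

1521

Best packing: 2×honey loops + 2×muesli mix + oat clusters — 127 cm, 1521 total.
That's the maximum — no swap from here does better than 1521.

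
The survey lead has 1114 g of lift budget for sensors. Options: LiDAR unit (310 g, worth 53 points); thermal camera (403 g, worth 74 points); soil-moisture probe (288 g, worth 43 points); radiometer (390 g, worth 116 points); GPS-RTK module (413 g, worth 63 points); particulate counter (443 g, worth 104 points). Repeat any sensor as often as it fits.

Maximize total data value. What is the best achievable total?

285

The ratio ordering already packs tightly: LiDAR unit + 2×radiometer, 1090 g, 285.
No other feasible combination exceeds 285.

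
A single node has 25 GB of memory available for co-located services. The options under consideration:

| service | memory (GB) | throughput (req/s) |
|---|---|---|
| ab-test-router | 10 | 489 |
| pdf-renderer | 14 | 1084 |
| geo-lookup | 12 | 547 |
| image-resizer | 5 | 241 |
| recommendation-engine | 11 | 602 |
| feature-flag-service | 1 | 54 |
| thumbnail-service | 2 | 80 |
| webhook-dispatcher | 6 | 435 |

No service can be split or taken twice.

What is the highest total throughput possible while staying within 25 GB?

1760

Greedy by ratio would take pdf-renderer + feature-flag-service + thumbnail-service + webhook-dispatcher: 23 GB used, total 1653.
The 3 GB tied up in feature-flag-service and thumbnail-service is better spent on image-resizer — total rises to 1760 (25 GB).
Runner-up pdf-renderer + recommendation-engine tops out at 1686.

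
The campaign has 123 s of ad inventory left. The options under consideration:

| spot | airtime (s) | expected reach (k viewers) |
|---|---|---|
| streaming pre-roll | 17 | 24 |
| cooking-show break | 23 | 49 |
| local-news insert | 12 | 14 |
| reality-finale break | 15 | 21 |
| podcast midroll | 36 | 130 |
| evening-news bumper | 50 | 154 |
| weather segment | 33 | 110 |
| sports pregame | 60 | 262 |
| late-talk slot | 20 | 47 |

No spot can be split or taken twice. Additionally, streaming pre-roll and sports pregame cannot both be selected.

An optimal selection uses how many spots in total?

3

Best achievable expected reach is 441.
cooking-show break + podcast midroll + sports pregame hits 441 at 119 s.
Any selection reaching 441 contains exactly 3 spots.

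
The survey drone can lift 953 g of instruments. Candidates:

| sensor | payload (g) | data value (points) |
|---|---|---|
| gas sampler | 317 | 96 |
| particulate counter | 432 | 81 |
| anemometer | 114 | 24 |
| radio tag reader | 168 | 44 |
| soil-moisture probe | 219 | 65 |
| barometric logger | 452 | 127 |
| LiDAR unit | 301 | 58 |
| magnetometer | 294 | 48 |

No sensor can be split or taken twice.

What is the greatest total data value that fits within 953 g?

267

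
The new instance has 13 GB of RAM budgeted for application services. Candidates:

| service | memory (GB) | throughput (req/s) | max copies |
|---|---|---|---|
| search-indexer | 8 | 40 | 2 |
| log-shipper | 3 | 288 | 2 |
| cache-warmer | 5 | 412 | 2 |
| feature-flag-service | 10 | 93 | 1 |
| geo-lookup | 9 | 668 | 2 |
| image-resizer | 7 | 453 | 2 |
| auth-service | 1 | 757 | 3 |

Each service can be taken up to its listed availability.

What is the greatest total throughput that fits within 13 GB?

3095

A density-first pass picks 2×log-shipper + 3×auth-service — 2847 at 9 GB.
Replace 2×log-shipper with 2×cache-warmer: the trade gains 248 net, giving 3095 at 13 GB.
Every other selection either busts 13 GB or exceeds an availability limit or fails to beat 3095.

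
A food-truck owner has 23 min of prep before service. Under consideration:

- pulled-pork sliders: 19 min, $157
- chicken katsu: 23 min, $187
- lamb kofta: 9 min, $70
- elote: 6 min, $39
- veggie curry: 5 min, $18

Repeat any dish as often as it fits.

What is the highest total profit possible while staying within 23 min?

187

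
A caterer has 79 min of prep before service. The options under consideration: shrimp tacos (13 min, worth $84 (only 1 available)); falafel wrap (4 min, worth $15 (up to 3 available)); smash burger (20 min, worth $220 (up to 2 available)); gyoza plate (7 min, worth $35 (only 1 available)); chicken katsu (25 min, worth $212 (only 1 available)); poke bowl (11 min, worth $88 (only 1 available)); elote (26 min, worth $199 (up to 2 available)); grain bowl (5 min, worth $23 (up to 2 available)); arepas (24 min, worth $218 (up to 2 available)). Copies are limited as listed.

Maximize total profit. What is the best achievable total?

761

By profit per min: smash burger 11.00, arepas 9.08, chicken katsu 8.48, poke bowl 8.00 lead.
The ratio ordering already packs tightly: falafel wrap + 2×smash burger + poke bowl + arepas, 79 min, 761.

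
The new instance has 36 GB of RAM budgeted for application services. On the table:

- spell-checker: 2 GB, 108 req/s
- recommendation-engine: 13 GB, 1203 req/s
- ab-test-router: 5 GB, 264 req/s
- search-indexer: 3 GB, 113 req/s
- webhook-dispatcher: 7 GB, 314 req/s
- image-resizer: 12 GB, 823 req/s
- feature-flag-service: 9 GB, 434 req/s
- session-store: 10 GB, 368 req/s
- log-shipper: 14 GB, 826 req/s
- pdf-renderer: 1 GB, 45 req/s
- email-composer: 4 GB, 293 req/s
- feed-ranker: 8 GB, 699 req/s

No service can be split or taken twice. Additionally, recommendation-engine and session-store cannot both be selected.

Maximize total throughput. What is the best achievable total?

2878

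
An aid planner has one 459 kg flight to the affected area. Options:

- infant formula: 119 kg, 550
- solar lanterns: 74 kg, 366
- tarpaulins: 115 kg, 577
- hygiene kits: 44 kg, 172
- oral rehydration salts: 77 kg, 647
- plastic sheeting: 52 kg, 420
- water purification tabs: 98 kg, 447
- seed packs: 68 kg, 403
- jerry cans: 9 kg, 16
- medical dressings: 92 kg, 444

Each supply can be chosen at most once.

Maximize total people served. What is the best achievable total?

Density check — oral rehydration salts 8.40, plastic sheeting 8.08, seed packs 5.93, tarpaulins 5.02 are the best per kg.
Greedy by ratio would take solar lanterns + tarpaulins + hygiene kits + oral rehydration salts + plastic sheeting + seed packs + jerry cans: 439 kg used, total 2601.
The 74 kg tied up in solar lanterns is better spent on medical dressings — total rises to 2679 (457 kg).
Runner-up tarpaulins + hygiene kits + oral rehydration salts + plastic sheeting + water purification tabs + seed packs tops out at 2666.

2679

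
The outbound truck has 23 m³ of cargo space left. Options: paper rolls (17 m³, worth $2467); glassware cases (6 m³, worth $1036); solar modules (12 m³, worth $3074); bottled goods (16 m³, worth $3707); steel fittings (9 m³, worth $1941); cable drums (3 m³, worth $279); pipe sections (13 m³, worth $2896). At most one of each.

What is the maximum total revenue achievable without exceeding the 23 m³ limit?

5015

Density check — solar modules 256.17, bottled goods 231.69, pipe sections 222.77 are the best per m³.
Solar modules + steel fittings uses 21 of the 23 m³ and totals 5015.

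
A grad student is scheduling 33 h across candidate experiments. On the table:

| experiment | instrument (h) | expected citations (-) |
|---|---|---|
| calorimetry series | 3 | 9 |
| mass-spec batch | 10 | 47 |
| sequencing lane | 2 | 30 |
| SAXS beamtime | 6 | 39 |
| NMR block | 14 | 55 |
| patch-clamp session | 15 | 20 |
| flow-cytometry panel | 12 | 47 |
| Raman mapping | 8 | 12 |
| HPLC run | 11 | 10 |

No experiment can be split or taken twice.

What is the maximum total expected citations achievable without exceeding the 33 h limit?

172

Taking the top-ratio experiments first gives mass-spec batch + sequencing lane + SAXS beamtime + NMR block for 171 (32 h).
Replace NMR block with calorimetry series + flow-cytometry panel: the trade gains 1 net, giving 172 at 33 h.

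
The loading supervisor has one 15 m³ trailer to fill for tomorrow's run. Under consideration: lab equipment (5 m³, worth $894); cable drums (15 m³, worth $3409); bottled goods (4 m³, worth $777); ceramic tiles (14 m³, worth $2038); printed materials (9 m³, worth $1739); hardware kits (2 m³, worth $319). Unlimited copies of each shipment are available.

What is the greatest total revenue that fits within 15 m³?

3409

By revenue per m³: cable drums 227.27, bottled goods 194.25, printed materials 193.22, lab equipment 178.80 lead.
The ratio ordering already packs tightly: cable drums, 15 m³, 3409.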